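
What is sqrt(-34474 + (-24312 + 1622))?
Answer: 2*I*sqrt(14291) ≈ 239.09*I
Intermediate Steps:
sqrt(-34474 + (-24312 + 1622)) = sqrt(-34474 - 22690) = sqrt(-57164) = 2*I*sqrt(14291)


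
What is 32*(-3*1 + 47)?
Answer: 1408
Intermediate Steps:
32*(-3*1 + 47) = 32*(-3 + 47) = 32*44 = 1408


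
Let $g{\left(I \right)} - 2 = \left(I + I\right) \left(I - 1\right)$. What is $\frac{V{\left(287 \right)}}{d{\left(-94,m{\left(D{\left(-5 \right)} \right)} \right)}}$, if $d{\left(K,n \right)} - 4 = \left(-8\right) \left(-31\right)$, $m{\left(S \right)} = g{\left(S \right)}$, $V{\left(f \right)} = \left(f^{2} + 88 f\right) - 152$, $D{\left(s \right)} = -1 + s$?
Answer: $\frac{107473}{252} \approx 426.48$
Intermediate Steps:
$g{\left(I \right)} = 2 + 2 I \left(-1 + I\right)$ ($g{\left(I \right)} = 2 + \left(I + I\right) \left(I - 1\right) = 2 + 2 I \left(-1 + I\right)$)
$V{\left(f \right)} = -152 + f^{2} + 88 f$
$m{\left(S \right)} = 2 - 2 S + 2 S^{2}$
$d{\left(K,n \right)} = 252$ ($d{\left(K,n \right)} = 4 - -248 = 4 + 248 = 252$)
$\frac{V{\left(287 \right)}}{d{\left(-94,m{\left(D{\left(-5 \right)} \right)} \right)}} = \frac{-152 + 287^{2} + 88 \cdot 287}{252} = \left(-152 + 82369 + 25256\right) \frac{1}{252} = 107473 \cdot \frac{1}{252} = \frac{107473}{252}$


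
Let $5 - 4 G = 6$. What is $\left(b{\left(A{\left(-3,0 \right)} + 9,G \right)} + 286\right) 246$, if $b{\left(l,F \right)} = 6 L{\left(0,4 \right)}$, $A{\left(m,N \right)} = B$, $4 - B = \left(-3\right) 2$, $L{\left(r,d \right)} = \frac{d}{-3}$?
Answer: $68388$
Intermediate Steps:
$G = - \frac{1}{4}$ ($G = \frac{5}{4} - \frac{3}{2} = - \frac{1}{4} \approx -0.25$)
$L{\left(r,d \right)} = - \frac{d}{3}$ ($L{\left(r,d \right)} = d \left(- \frac{1}{3}\right) = - \frac{d}{3}$)
$B = 10$ ($B = 4 - \left(-3\right) 2 = 4 - -6 = 4 + 6 = 10$)
$A{\left(m,N \right)} = 10$
$b{\left(l,F \right)} = -8$ ($b{\left(l,F \right)} = 6 \left(\left(- \frac{1}{3}\right) 4\right) = 6 \left(- \frac{4}{3}\right) = -8$)
$\left(b{\left(A{\left(-3,0 \right)} + 9,G \right)} + 286\right) 246 = \left(-8 + 286\right) 246 = 278 \cdot 246 = 68388$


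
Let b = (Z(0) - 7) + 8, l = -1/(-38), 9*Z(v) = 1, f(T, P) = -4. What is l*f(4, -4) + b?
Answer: 172/171 ≈ 1.0058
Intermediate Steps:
Z(v) = ⅑ (Z(v) = (⅑)*1 = ⅑)
l = 1/38 (l = -1*(-1/38) = 1/38 ≈ 0.026316)
b = 10/9 (b = (⅑ - 7) + 8 = -62/9 + 8 = 10/9 ≈ 1.1111)
l*f(4, -4) + b = (1/38)*(-4) + 10/9 = -2/19 + 10/9 = 172/171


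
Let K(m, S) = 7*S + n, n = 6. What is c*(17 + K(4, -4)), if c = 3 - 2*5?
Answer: 35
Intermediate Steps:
K(m, S) = 6 + 7*S (K(m, S) = 7*S + 6 = 6 + 7*S)
c = -7 (c = 3 - 10 = -7)
c*(17 + K(4, -4)) = -7*(17 + (6 + 7*(-4))) = -7*(17 + (6 - 28)) = -7*(17 - 22) = -7*(-5) = 35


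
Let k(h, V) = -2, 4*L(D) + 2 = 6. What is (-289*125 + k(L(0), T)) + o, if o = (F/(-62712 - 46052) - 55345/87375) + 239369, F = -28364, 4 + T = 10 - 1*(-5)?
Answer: 96572845492496/475162725 ≈ 2.0324e+5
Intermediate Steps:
L(D) = 1 (L(D) = -1/2 + (1/4)*6 = -1/2 + 3/2 = 1)
T = 11 (T = -4 + (10 - 1*(-5)) = -4 + (10 + 5) = -4 + 15 = 11)
o = 113739049258571/475162725 (o = (-28364/(-62712 - 46052) - 55345/87375) + 239369 = (-28364/(-108764) - 55345*1/87375) + 239369 = (-28364*(-1/108764) - 11069/17475) + 239369 = (7091/27191 - 11069/17475) + 239369 = -177061954/475162725 + 239369 = 113739049258571/475162725 ≈ 2.3937e+5)
(-289*125 + k(L(0), T)) + o = (-289*125 - 2) + 113739049258571/475162725 = (-36125 - 2) + 113739049258571/475162725 = -36127 + 113739049258571/475162725 = 96572845492496/475162725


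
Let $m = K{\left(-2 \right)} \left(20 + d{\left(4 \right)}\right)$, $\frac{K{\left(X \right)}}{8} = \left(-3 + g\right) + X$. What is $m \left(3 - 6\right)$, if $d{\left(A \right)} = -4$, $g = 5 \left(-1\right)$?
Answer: $3840$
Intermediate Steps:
$g = -5$
$K{\left(X \right)} = -64 + 8 X$ ($K{\left(X \right)} = 8 \left(\left(-3 - 5\right) + X\right) = 8 \left(-8 + X\right) = -64 + 8 X$)
$m = -1280$ ($m = \left(-64 + 8 \left(-2\right)\right) \left(20 - 4\right) = \left(-64 - 16\right) 16 = \left(-80\right) 16 = -1280$)
$m \left(3 - 6\right) = - 1280 \left(3 - 6\right) = \left(-1280\right) \left(-3\right) = 3840$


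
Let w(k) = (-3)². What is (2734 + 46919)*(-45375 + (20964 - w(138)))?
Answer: -1212526260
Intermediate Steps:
w(k) = 9
(2734 + 46919)*(-45375 + (20964 - w(138))) = (2734 + 46919)*(-45375 + (20964 - 1*9)) = 49653*(-45375 + (20964 - 9)) = 49653*(-45375 + 20955) = 49653*(-24420) = -1212526260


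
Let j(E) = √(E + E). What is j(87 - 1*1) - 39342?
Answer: -39342 + 2*√43 ≈ -39329.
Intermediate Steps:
j(E) = √2*√E (j(E) = √(2*E) = √2*√E)
j(87 - 1*1) - 39342 = √2*√(87 - 1*1) - 39342 = √2*√(87 - 1) - 39342 = √2*√86 - 39342 = 2*√43 - 39342 = -39342 + 2*√43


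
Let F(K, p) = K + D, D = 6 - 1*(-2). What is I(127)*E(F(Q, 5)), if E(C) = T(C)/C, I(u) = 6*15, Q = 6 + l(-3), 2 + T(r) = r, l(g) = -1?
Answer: 990/13 ≈ 76.154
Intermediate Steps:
D = 8 (D = 6 + 2 = 8)
T(r) = -2 + r
Q = 5 (Q = 6 - 1 = 5)
I(u) = 90
F(K, p) = 8 + K (F(K, p) = K + 8 = 8 + K)
E(C) = (-2 + C)/C
I(127)*E(F(Q, 5)) = 90*((-2 + (8 + 5))/(8 + 5)) = 90*((-2 + 13)/13) = 90*((1/13)*11) = 90*(11/13) = 990/13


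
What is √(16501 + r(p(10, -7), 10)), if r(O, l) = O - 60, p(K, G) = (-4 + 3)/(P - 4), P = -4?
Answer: √263058/4 ≈ 128.22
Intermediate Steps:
p(K, G) = ⅛ (p(K, G) = (-4 + 3)/(-4 - 4) = -1/(-8) = -1*(-⅛) = ⅛)
r(O, l) = -60 + O
√(16501 + r(p(10, -7), 10)) = √(16501 + (-60 + ⅛)) = √(16501 - 479/8) = √(131529/8) = √263058/4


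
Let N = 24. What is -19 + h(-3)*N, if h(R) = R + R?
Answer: -163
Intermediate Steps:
h(R) = 2*R
-19 + h(-3)*N = -19 + (2*(-3))*24 = -19 - 6*24 = -19 - 144 = -163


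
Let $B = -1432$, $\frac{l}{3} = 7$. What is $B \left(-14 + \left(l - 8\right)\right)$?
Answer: $1432$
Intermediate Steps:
$l = 21$ ($l = 3 \cdot 7 = 21$)
$B \left(-14 + \left(l - 8\right)\right) = - 1432 \left(-14 + \left(21 - 8\right)\right) = - 1432 \left(-14 + 13\right) = \left(-1432\right) \left(-1\right) = 1432$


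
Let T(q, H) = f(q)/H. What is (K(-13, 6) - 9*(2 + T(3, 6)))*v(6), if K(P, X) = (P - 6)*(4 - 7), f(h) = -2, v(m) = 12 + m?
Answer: 756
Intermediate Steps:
T(q, H) = -2/H
K(P, X) = 18 - 3*P (K(P, X) = (-6 + P)*(-3) = 18 - 3*P)
(K(-13, 6) - 9*(2 + T(3, 6)))*v(6) = ((18 - 3*(-13)) - 9*(2 - 2/6))*(12 + 6) = ((18 + 39) - 9*(2 - 2*1/6))*18 = (57 - 9*(2 - 1/3))*18 = (57 - 9*5/3)*18 = (57 - 15)*18 = 42*18 = 756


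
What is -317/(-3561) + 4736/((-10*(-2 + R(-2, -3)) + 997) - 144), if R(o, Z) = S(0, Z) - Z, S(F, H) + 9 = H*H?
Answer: 5710709/1000641 ≈ 5.7070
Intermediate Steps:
S(F, H) = -9 + H**2 (S(F, H) = -9 + H*H = -9 + H**2)
R(o, Z) = -9 + Z**2 - Z (R(o, Z) = (-9 + Z**2) - Z = -9 + Z**2 - Z)
-317/(-3561) + 4736/((-10*(-2 + R(-2, -3)) + 997) - 144) = -317/(-3561) + 4736/((-10*(-2 + (-9 + (-3)**2 - 1*(-3))) + 997) - 144) = -317*(-1/3561) + 4736/((-10*(-2 + (-9 + 9 + 3)) + 997) - 144) = 317/3561 + 4736/((-10*(-2 + 3) + 997) - 144) = 317/3561 + 4736/((-10*1 + 997) - 144) = 317/3561 + 4736/((-10 + 997) - 144) = 317/3561 + 4736/(987 - 144) = 317/3561 + 4736/843 = 5710709/1000641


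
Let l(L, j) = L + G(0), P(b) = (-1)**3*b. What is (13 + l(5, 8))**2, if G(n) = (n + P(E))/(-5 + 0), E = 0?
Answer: 324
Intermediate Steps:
P(b) = -b
G(n) = -n/5 (G(n) = (n - 1*0)/(-5 + 0) = (n + 0)/(-5) = n*(-1/5) = -n/5)
l(L, j) = L (l(L, j) = L - 1/5*0 = L + 0 = L)
(13 + l(5, 8))**2 = (13 + 5)**2 = 18**2 = 324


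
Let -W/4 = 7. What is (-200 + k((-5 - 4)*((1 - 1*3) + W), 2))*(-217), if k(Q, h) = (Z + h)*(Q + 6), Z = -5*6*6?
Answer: 10704176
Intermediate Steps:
W = -28 (W = -4*7 = -28)
Z = -180 (Z = -30*6 = -180)
k(Q, h) = (-180 + h)*(6 + Q) (k(Q, h) = (-180 + h)*(Q + 6) = (-180 + h)*(6 + Q))
(-200 + k((-5 - 4)*((1 - 1*3) + W), 2))*(-217) = (-200 + (-1080 - 180*(-5 - 4)*((1 - 1*3) - 28) + 6*2 + ((-5 - 4)*((1 - 1*3) - 28))*2))*(-217) = (-200 + (-1080 - (-1620)*((1 - 3) - 28) + 12 - 9*((1 - 3) - 28)*2))*(-217) = (-200 + (-1080 - (-1620)*(-2 - 28) + 12 - 9*(-2 - 28)*2))*(-217) = (-200 + (-1080 - (-1620)*(-30) + 12 - 9*(-30)*2))*(-217) = (-200 + (-1080 - 180*270 + 12 + 270*2))*(-217) = (-200 + (-1080 - 48600 + 12 + 540))*(-217) = (-200 - 49128)*(-217) = -49328*(-217) = 10704176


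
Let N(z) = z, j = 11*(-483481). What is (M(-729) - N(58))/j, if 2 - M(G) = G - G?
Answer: 56/5318291 ≈ 1.0530e-5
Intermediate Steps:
j = -5318291
M(G) = 2 (M(G) = 2 - (G - G) = 2 - 1*0 = 2 + 0 = 2)
(M(-729) - N(58))/j = (2 - 1*58)/(-5318291) = (2 - 58)*(-1/5318291) = -56*(-1/5318291) = 56/5318291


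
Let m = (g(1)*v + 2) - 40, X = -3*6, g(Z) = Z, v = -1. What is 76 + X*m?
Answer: 778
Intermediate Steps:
X = -18
m = -39 (m = (1*(-1) + 2) - 40 = (-1 + 2) - 40 = 1 - 40 = -39)
76 + X*m = 76 - 18*(-39) = 76 + 702 = 778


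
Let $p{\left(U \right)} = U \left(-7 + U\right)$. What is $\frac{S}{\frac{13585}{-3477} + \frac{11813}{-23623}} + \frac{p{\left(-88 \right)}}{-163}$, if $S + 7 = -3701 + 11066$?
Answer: $- \frac{2672047364413}{1552756256} \approx -1720.8$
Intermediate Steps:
$S = 7358$ ($S = -7 + \left(-3701 + 11066\right) = -7 + 7365 = 7358$)
$\frac{S}{\frac{13585}{-3477} + \frac{11813}{-23623}} + \frac{p{\left(-88 \right)}}{-163} = \frac{7358}{\frac{13585}{-3477} + \frac{11813}{-23623}} + \frac{\left(-88\right) \left(-7 - 88\right)}{-163} = \frac{7358}{13585 \left(- \frac{1}{3477}\right) + 11813 \left(- \frac{1}{23623}\right)} + \left(-88\right) \left(-95\right) \left(- \frac{1}{163}\right) = \frac{7358}{- \frac{715}{183} - \frac{11813}{23623}} + 8360 \left(- \frac{1}{163}\right) = \frac{7358}{- \frac{19052224}{4323009}} - \frac{8360}{163} = 7358 \left(- \frac{4323009}{19052224}\right) - \frac{8360}{163} = - \frac{15904350111}{9526112} - \frac{8360}{163} = - \frac{2672047364413}{1552756256}$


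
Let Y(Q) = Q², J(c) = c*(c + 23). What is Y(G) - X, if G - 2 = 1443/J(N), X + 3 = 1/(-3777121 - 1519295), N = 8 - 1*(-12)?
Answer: 4046252992819/244826829600 ≈ 16.527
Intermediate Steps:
N = 20 (N = 8 + 12 = 20)
J(c) = c*(23 + c)
X = -15889249/5296416 (X = -3 + 1/(-3777121 - 1519295) = -3 + 1/(-5296416) = -3 - 1/5296416 = -15889249/5296416 ≈ -3.0000)
G = 3163/860 (G = 2 + 1443/((20*(23 + 20))) = 2 + 1443/((20*43)) = 2 + 1443/860 = 3163/860 ≈ 3.6779)
Y(G) - X = (3163/860)² - 1*(-15889249/5296416) = 10004569/739600 + 15889249/5296416 = 4046252992819/244826829600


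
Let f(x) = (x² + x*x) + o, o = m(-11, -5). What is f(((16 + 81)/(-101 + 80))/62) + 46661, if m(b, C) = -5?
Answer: 39545728321/847602 ≈ 46656.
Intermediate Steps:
o = -5
f(x) = -5 + 2*x² (f(x) = (x² + x*x) - 5 = (x² + x²) - 5 = 2*x² - 5 = -5 + 2*x²)
f(((16 + 81)/(-101 + 80))/62) + 46661 = (-5 + 2*(((16 + 81)/(-101 + 80))/62)²) + 46661 = (-5 + 2*((97/(-21))*(1/62))²) + 46661 = (-5 + 2*((97*(-1/21))*(1/62))²) + 46661 = (-5 + 2*(-97/21*1/62)²) + 46661 = (-5 + 2*(-97/1302)²) + 46661 = (-5 + 2*(9409/1695204)) + 46661 = (-5 + 9409/847602) + 46661 = -4228601/847602 + 46661 = 39545728321/847602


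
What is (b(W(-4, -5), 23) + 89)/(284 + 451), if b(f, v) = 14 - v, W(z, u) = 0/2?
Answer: 16/147 ≈ 0.10884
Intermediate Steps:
W(z, u) = 0 (W(z, u) = 0*(½) = 0)
(b(W(-4, -5), 23) + 89)/(284 + 451) = ((14 - 1*23) + 89)/(284 + 451) = ((14 - 23) + 89)/735 = (-9 + 89)*(1/735) = 80*(1/735) = 16/147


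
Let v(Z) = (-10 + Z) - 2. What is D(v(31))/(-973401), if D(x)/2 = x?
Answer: -38/973401 ≈ -3.9038e-5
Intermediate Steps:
v(Z) = -12 + Z
D(x) = 2*x
D(v(31))/(-973401) = (2*(-12 + 31))/(-973401) = (2*19)*(-1/973401) = 38*(-1/973401) = -38/973401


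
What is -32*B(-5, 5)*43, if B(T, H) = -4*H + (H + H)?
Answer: 13760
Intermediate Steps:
B(T, H) = -2*H (B(T, H) = -4*H + 2*H = -2*H)
-32*B(-5, 5)*43 = -(-64)*5*43 = -32*(-10)*43 = 320*43 = 13760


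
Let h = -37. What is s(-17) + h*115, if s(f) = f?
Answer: -4272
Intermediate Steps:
s(-17) + h*115 = -17 - 37*115 = -17 - 4255 = -4272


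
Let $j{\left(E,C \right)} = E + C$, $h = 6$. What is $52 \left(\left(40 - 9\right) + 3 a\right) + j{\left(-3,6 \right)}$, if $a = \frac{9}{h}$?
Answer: $1849$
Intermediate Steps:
$a = \frac{3}{2}$ ($a = \frac{9}{6} = 9 \cdot \frac{1}{6} = \frac{3}{2} \approx 1.5$)
$j{\left(E,C \right)} = C + E$
$52 \left(\left(40 - 9\right) + 3 a\right) + j{\left(-3,6 \right)} = 52 \left(\left(40 - 9\right) + 3 \cdot \frac{3}{2}\right) + \left(6 - 3\right) = 52 \left(31 + \frac{9}{2}\right) + 3 = 52 \cdot \frac{71}{2} + 3 = 1846 + 3 = 1849$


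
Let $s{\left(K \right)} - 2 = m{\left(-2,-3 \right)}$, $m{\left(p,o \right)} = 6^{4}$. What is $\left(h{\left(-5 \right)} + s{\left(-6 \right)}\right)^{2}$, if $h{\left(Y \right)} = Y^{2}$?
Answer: $1750329$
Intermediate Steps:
$m{\left(p,o \right)} = 1296$
$s{\left(K \right)} = 1298$ ($s{\left(K \right)} = 2 + 1296 = 1298$)
$\left(h{\left(-5 \right)} + s{\left(-6 \right)}\right)^{2} = \left(\left(-5\right)^{2} + 1298\right)^{2} = \left(25 + 1298\right)^{2} = 1323^{2} = 1750329$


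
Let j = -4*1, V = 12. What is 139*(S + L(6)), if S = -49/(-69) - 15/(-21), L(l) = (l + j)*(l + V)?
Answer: 2512564/483 ≈ 5202.0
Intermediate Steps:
j = -4
L(l) = (-4 + l)*(12 + l) (L(l) = (l - 4)*(l + 12) = (-4 + l)*(12 + l))
S = 688/483 (S = -49*(-1/69) - 15*(-1/21) = 49/69 + 5/7 = 688/483 ≈ 1.4244)
139*(S + L(6)) = 139*(688/483 + (-48 + 6² + 8*6)) = 139*(688/483 + (-48 + 36 + 48)) = 139*(688/483 + 36) = 139*(18076/483) = 2512564/483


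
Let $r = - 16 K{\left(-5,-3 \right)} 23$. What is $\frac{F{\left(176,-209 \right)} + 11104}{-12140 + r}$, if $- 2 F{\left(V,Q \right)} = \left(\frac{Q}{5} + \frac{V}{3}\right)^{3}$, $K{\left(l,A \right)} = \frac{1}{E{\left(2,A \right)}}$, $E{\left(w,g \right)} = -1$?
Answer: $- \frac{58757723}{79461000} \approx -0.73945$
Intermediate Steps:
$K{\left(l,A \right)} = -1$ ($K{\left(l,A \right)} = \frac{1}{-1} = -1$)
$F{\left(V,Q \right)} = - \frac{\left(\frac{V}{3} + \frac{Q}{5}\right)^{3}}{2}$ ($F{\left(V,Q \right)} = - \frac{\left(\frac{Q}{5} + \frac{V}{3}\right)^{3}}{2} = - \frac{\left(\frac{V}{3} + \frac{Q}{5}\right)^{3}}{2}$)
$r = 368$ ($r = \left(-16\right) \left(-1\right) 23 = 16 \cdot 23 = 368$)
$\frac{F{\left(176,-209 \right)} + 11104}{-12140 + r} = \frac{- \frac{\left(3 \left(-209\right) + 5 \cdot 176\right)^{3}}{6750} + 11104}{-12140 + 368} = \frac{- \frac{\left(-627 + 880\right)^{3}}{6750} + 11104}{-11772} = \left(- \frac{253^{3}}{6750} + 11104\right) \left(- \frac{1}{11772}\right) = \left(\left(- \frac{1}{6750}\right) 16194277 + 11104\right) \left(- \frac{1}{11772}\right) = \left(- \frac{16194277}{6750} + 11104\right) \left(- \frac{1}{11772}\right) = \frac{58757723}{6750} \left(- \frac{1}{11772}\right) = - \frac{58757723}{79461000}$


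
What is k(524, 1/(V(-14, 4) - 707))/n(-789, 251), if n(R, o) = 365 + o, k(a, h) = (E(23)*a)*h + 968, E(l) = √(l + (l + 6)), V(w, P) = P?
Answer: 11/7 - 131*√13/54131 ≈ 1.5627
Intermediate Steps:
E(l) = √(6 + 2*l) (E(l) = √(l + (6 + l)) = √(6 + 2*l))
k(a, h) = 968 + 2*a*h*√13 (k(a, h) = (√(6 + 2*23)*a)*h + 968 = (√(6 + 46)*a)*h + 968 = (√52*a)*h + 968 = ((2*√13)*a)*h + 968 = (2*a*√13)*h + 968 = 2*a*h*√13 + 968 = 968 + 2*a*h*√13)
k(524, 1/(V(-14, 4) - 707))/n(-789, 251) = (968 + 2*524*√13/(4 - 707))/(365 + 251) = (968 + 2*524*√13/(-703))/616 = (968 + 2*524*(-1/703)*√13)*(1/616) = (968 - 1048*√13/703)*(1/616) = 11/7 - 131*√13/54131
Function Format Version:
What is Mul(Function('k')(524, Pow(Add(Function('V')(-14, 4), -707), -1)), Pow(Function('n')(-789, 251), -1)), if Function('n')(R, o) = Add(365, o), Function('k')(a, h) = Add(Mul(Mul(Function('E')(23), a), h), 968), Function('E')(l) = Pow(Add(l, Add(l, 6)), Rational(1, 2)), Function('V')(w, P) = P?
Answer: Add(Rational(11, 7), Mul(Rational(-131, 54131), Pow(13, Rational(1, 2)))) ≈ 1.5627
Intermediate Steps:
Function('E')(l) = Pow(Add(6, Mul(2, l)), Rational(1, 2)) (Function('E')(l) = Pow(Add(l, Add(6, l)), Rational(1, 2)) = Pow(Add(6, Mul(2, l)), Rational(1, 2)))
Function('k')(a, h) = Add(968, Mul(2, a, h, Pow(13, Rational(1, 2)))) (Function('k')(a, h) = Add(Mul(Mul(Pow(Add(6, Mul(2, 23)), Rational(1, 2)), a), h), 968) = Add(Mul(Mul(Pow(Add(6, 46), Rational(1, 2)), a), h), 968) = Add(Mul(Mul(Pow(52, Rational(1, 2)), a), h), 968) = Add(Mul(Mul(Mul(2, Pow(13, Rational(1, 2))), a), h), 968) = Add(Mul(Mul(2, a, Pow(13, Rational(1, 2))), h), 968) = Add(Mul(2, a, h, Pow(13, Rational(1, 2))), 968) = Add(968, Mul(2, a, h, Pow(13, Rational(1, 2)))))
Mul(Function('k')(524, Pow(Add(Function('V')(-14, 4), -707), -1)), Pow(Function('n')(-789, 251), -1)) = Mul(Add(968, Mul(2, 524, Pow(Add(4, -707), -1), Pow(13, Rational(1, 2)))), Pow(Add(365, 251), -1)) = Mul(Add(968, Mul(2, 524, Pow(-703, -1), Pow(13, Rational(1, 2)))), Pow(616, -1)) = Mul(Add(968, Mul(2, 524, Rational(-1, 703), Pow(13, Rational(1, 2)))), Rational(1, 616)) = Mul(Add(968, Mul(Rational(-1048, 703), Pow(13, Rational(1, 2)))), Rational(1, 616)) = Add(Rational(11, 7), Mul(Rational(-131, 54131), Pow(13, Rational(1, 2))))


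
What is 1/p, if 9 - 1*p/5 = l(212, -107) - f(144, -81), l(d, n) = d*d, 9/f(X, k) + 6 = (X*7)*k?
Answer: -27218/6115204165 ≈ -4.4509e-6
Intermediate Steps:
f(X, k) = 9/(-6 + 7*X*k) (f(X, k) = 9/(-6 + (X*7)*k) = 9/(-6 + (7*X)*k) = 9/(-6 + 7*X*k))
l(d, n) = d²
p = -6115204165/27218 (p = 45 - 5*(212² - 9/(-6 + 7*144*(-81))) = 45 - 5*(44944 - 9/(-6 - 81648)) = 45 - 5*(44944 - 9/(-81654)) = 45 - 5*(44944 - 9*(-1)/81654) = 45 - 5*(44944 - 1*(-3/27218)) = 45 - 5*(44944 + 3/27218) = 45 - 5*1223285795/27218 = 45 - 6116428975/27218 = -6115204165/27218 ≈ -2.2468e+5)
1/p = 1/(-6115204165/27218) = -27218/6115204165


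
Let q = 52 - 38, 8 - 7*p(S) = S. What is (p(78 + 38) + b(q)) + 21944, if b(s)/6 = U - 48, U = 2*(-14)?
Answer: 150308/7 ≈ 21473.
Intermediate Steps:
p(S) = 8/7 - S/7
U = -28
q = 14
b(s) = -456 (b(s) = 6*(-28 - 48) = 6*(-76) = -456)
(p(78 + 38) + b(q)) + 21944 = ((8/7 - (78 + 38)/7) - 456) + 21944 = ((8/7 - 1/7*116) - 456) + 21944 = ((8/7 - 116/7) - 456) + 21944 = (-108/7 - 456) + 21944 = -3300/7 + 21944 = 150308/7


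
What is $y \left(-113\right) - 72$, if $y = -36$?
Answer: $3996$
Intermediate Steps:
$y \left(-113\right) - 72 = \left(-36\right) \left(-113\right) - 72 = 4068 - 72 = 3996$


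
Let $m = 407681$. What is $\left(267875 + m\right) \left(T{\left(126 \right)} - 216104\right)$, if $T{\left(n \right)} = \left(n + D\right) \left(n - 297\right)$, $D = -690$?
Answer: $-80837030960$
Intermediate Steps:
$T{\left(n \right)} = \left(-690 + n\right) \left(-297 + n\right)$ ($T{\left(n \right)} = \left(n - 690\right) \left(n - 297\right) = \left(-690 + n\right) \left(-297 + n\right)$)
$\left(267875 + m\right) \left(T{\left(126 \right)} - 216104\right) = \left(267875 + 407681\right) \left(\left(204930 + 126^{2} - 124362\right) - 216104\right) = 675556 \left(\left(204930 + 15876 - 124362\right) - 216104\right) = 675556 \left(96444 - 216104\right) = 675556 \left(-119660\right) = -80837030960$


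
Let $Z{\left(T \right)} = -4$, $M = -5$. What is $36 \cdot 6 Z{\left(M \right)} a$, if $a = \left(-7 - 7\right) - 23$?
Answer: $31968$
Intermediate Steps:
$a = -37$ ($a = -14 - 23 = -37$)
$36 \cdot 6 Z{\left(M \right)} a = 36 \cdot 6 \left(-4\right) \left(-37\right) = 36 \left(-24\right) \left(-37\right) = \left(-864\right) \left(-37\right) = 31968$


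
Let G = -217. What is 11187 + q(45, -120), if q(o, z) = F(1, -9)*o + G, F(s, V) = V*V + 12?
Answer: 15155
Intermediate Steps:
F(s, V) = 12 + V² (F(s, V) = V² + 12 = 12 + V²)
q(o, z) = -217 + 93*o (q(o, z) = (12 + (-9)²)*o - 217 = (12 + 81)*o - 217 = 93*o - 217 = -217 + 93*o)
11187 + q(45, -120) = 11187 + (-217 + 93*45) = 11187 + (-217 + 4185) = 11187 + 3968 = 15155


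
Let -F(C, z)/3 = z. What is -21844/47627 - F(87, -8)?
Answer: -1164892/47627 ≈ -24.459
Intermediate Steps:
F(C, z) = -3*z
-21844/47627 - F(87, -8) = -21844/47627 - (-3)*(-8) = -21844*1/47627 - 1*24 = -21844/47627 - 24 = -1164892/47627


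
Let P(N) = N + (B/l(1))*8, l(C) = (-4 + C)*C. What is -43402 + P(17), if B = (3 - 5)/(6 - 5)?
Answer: -130139/3 ≈ -43380.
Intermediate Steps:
l(C) = C*(-4 + C)
B = -2 (B = -2/1 = -2*1 = -2)
P(N) = 16/3 + N (P(N) = N - 2/(-4 + 1)*8 = N - 2/(1*(-3))*8 = N - 2/(-3)*8 = N - 2*(-⅓)*8 = N + (⅔)*8 = N + 16/3 = 16/3 + N)
-43402 + P(17) = -43402 + (16/3 + 17) = -43402 + 67/3 = -130139/3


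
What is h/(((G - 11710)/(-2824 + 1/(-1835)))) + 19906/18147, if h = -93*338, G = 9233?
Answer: -2955915668338448/82483468365 ≈ -35836.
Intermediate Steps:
h = -31434
h/(((G - 11710)/(-2824 + 1/(-1835)))) + 19906/18147 = -31434*(-2824 + 1/(-1835))/(9233 - 11710) + 19906/18147 = -31434/((-2477/(-2824 - 1/1835))) + 19906*(1/18147) = -31434/((-2477/(-5182041/1835))) + 19906/18147 = -31434/((-2477*(-1835/5182041))) + 19906/18147 = -31434/4545295/5182041 + 19906/18147 = -31434*5182041/4545295 + 19906/18147 = -162892276794/4545295 + 19906/18147 = -2955915668338448/82483468365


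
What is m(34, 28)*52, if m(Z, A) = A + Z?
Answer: 3224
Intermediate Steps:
m(34, 28)*52 = (28 + 34)*52 = 62*52 = 3224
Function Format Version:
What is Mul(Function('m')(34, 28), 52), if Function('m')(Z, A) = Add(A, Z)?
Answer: 3224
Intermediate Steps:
Mul(Function('m')(34, 28), 52) = Mul(Add(28, 34), 52) = Mul(62, 52) = 3224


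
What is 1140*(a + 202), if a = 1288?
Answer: 1698600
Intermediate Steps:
1140*(a + 202) = 1140*(1288 + 202) = 1140*1490 = 1698600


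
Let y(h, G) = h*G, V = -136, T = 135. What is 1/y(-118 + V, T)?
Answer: -1/34290 ≈ -2.9163e-5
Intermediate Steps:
y(h, G) = G*h
1/y(-118 + V, T) = 1/(135*(-118 - 136)) = 1/(135*(-254)) = 1/(-34290) = -1/34290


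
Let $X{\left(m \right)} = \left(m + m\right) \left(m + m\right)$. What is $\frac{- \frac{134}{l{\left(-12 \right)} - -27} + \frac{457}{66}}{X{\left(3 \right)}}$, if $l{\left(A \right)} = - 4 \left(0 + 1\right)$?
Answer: $\frac{1667}{54648} \approx 0.030504$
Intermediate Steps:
$l{\left(A \right)} = -4$ ($l{\left(A \right)} = \left(-4\right) 1 = -4$)
$X{\left(m \right)} = 4 m^{2}$ ($X{\left(m \right)} = 2 m 2 m = 4 m^{2}$)
$\frac{- \frac{134}{l{\left(-12 \right)} - -27} + \frac{457}{66}}{X{\left(3 \right)}} = \frac{- \frac{134}{-4 - -27} + \frac{457}{66}}{4 \cdot 3^{2}} = \frac{- \frac{134}{-4 + 27} + 457 \cdot \frac{1}{66}}{4 \cdot 9} = \frac{- \frac{134}{23} + \frac{457}{66}}{36} = \left(\left(-134\right) \frac{1}{23} + \frac{457}{66}\right) \frac{1}{36} = \left(- \frac{134}{23} + \frac{457}{66}\right) \frac{1}{36} = \frac{1667}{1518} \cdot \frac{1}{36} = \frac{1667}{54648}$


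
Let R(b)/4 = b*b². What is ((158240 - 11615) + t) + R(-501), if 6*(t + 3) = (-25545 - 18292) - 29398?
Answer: -3017229527/6 ≈ -5.0287e+8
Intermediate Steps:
t = -73253/6 (t = -3 + ((-25545 - 18292) - 29398)/6 = -3 + (-43837 - 29398)/6 = -3 + (⅙)*(-73235) = -3 - 73235/6 = -73253/6 ≈ -12209.)
R(b) = 4*b³ (R(b) = 4*(b*b²) = 4*b³)
((158240 - 11615) + t) + R(-501) = ((158240 - 11615) - 73253/6) + 4*(-501)³ = (146625 - 73253/6) + 4*(-125751501) = 806497/6 - 503006004 = -3017229527/6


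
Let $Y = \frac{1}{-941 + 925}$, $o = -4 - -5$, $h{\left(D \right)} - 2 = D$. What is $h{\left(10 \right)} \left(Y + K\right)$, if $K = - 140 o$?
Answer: $- \frac{6723}{4} \approx -1680.8$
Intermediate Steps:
$h{\left(D \right)} = 2 + D$
$o = 1$ ($o = -4 + 5 = 1$)
$Y = - \frac{1}{16}$ ($Y = \frac{1}{-16} = - \frac{1}{16} \approx -0.0625$)
$K = -140$ ($K = \left(-140\right) 1 = -140$)
$h{\left(10 \right)} \left(Y + K\right) = \left(2 + 10\right) \left(- \frac{1}{16} - 140\right) = 12 \left(- \frac{2241}{16}\right) = - \frac{6723}{4}$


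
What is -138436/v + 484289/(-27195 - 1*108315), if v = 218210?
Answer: -2488723301/591392742 ≈ -4.2082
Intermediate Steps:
-138436/v + 484289/(-27195 - 1*108315) = -138436/218210 + 484289/(-27195 - 1*108315) = -138436*1/218210 + 484289/(-27195 - 108315) = -69218/109105 + 484289/(-135510) = -69218/109105 + 484289*(-1/135510) = -69218/109105 - 484289/135510 = -2488723301/591392742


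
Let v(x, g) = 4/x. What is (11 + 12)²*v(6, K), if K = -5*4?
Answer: 1058/3 ≈ 352.67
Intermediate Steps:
K = -20
(11 + 12)²*v(6, K) = (11 + 12)²*(4/6) = 23²*(4*(⅙)) = 529*(⅔) = 1058/3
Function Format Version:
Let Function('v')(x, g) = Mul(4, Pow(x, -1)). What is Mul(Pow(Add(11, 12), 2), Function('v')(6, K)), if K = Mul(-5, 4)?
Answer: Rational(1058, 3) ≈ 352.67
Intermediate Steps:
K = -20
Mul(Pow(Add(11, 12), 2), Function('v')(6, K)) = Mul(Pow(Add(11, 12), 2), Mul(4, Pow(6, -1))) = Mul(Pow(23, 2), Mul(4, Rational(1, 6))) = Mul(529, Rational(2, 3)) = Rational(1058, 3)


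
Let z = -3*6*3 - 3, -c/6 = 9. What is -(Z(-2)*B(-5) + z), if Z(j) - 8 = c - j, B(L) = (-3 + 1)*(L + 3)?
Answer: 233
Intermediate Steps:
c = -54 (c = -6*9 = -54)
B(L) = -6 - 2*L (B(L) = -2*(3 + L) = -6 - 2*L)
Z(j) = -46 - j (Z(j) = 8 + (-54 - j) = -46 - j)
z = -57 (z = -18*3 - 3 = -54 - 3 = -57)
-(Z(-2)*B(-5) + z) = -((-46 - 1*(-2))*(-6 - 2*(-5)) - 57) = -((-46 + 2)*(-6 + 10) - 57) = -(-44*4 - 57) = -(-176 - 57) = -1*(-233) = 233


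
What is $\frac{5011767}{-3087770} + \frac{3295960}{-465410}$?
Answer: $- \frac{1250969288867}{143707903570} \approx -8.7049$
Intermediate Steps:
$\frac{5011767}{-3087770} + \frac{3295960}{-465410} = 5011767 \left(- \frac{1}{3087770}\right) + 3295960 \left(- \frac{1}{465410}\right) = - \frac{5011767}{3087770} - \frac{329596}{46541} = - \frac{1250969288867}{143707903570}$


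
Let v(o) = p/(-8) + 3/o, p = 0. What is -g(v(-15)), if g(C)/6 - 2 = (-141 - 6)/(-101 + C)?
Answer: -5241/253 ≈ -20.715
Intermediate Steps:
v(o) = 3/o (v(o) = 0/(-8) + 3/o = 0*(-⅛) + 3/o = 0 + 3/o = 3/o)
g(C) = 12 - 882/(-101 + C) (g(C) = 12 + 6*((-141 - 6)/(-101 + C)) = 12 + 6*(-147/(-101 + C)) = 12 - 882/(-101 + C))
-g(v(-15)) = -6*(-349 + 2*(3/(-15)))/(-101 + 3/(-15)) = -6*(-349 + 2*(3*(-1/15)))/(-101 + 3*(-1/15)) = -6*(-349 + 2*(-⅕))/(-101 - ⅕) = -6*(-349 - ⅖)/(-506/5) = -6*(-5)*(-1747)/(506*5) = -1*5241/253 = -5241/253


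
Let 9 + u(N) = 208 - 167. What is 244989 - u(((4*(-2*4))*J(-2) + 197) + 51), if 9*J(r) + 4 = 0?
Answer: 244957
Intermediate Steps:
J(r) = -4/9 (J(r) = -4/9 + (⅑)*0 = -4/9 + 0 = -4/9)
u(N) = 32 (u(N) = -9 + (208 - 167) = -9 + 41 = 32)
244989 - u(((4*(-2*4))*J(-2) + 197) + 51) = 244989 - 1*32 = 244989 - 32 = 244957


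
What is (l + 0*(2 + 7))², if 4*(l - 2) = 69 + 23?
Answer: 625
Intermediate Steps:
l = 25 (l = 2 + (69 + 23)/4 = 2 + (¼)*92 = 2 + 23 = 25)
(l + 0*(2 + 7))² = (25 + 0*(2 + 7))² = (25 + 0*9)² = (25 + 0)² = 25² = 625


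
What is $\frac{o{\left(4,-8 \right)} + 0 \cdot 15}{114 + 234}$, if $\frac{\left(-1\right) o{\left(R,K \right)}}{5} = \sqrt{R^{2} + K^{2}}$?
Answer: $- \frac{5 \sqrt{5}}{87} \approx -0.12851$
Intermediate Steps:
$o{\left(R,K \right)} = - 5 \sqrt{K^{2} + R^{2}}$ ($o{\left(R,K \right)} = - 5 \sqrt{R^{2} + K^{2}} = - 5 \sqrt{K^{2} + R^{2}}$)
$\frac{o{\left(4,-8 \right)} + 0 \cdot 15}{114 + 234} = \frac{- 5 \sqrt{\left(-8\right)^{2} + 4^{2}} + 0 \cdot 15}{114 + 234} = \frac{- 5 \sqrt{64 + 16} + 0}{348} = \left(- 5 \sqrt{80} + 0\right) \frac{1}{348} = \left(- 5 \cdot 4 \sqrt{5} + 0\right) \frac{1}{348} = \left(- 20 \sqrt{5} + 0\right) \frac{1}{348} = - 20 \sqrt{5} \cdot \frac{1}{348} = - \frac{5 \sqrt{5}}{87}$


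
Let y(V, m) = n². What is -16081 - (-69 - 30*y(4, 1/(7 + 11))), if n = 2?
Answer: -15892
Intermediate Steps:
y(V, m) = 4 (y(V, m) = 2² = 4)
-16081 - (-69 - 30*y(4, 1/(7 + 11))) = -16081 - (-69 - 30*4) = -16081 - (-69 - 120) = -16081 - 1*(-189) = -16081 + 189 = -15892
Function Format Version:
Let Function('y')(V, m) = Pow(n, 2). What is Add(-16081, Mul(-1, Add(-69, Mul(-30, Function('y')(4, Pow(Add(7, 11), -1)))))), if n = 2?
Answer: -15892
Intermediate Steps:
Function('y')(V, m) = 4 (Function('y')(V, m) = Pow(2, 2) = 4)
Add(-16081, Mul(-1, Add(-69, Mul(-30, Function('y')(4, Pow(Add(7, 11), -1)))))) = Add(-16081, Mul(-1, Add(-69, Mul(-30, 4)))) = Add(-16081, Mul(-1, Add(-69, -120))) = Add(-16081, Mul(-1, -189)) = Add(-16081, 189) = -15892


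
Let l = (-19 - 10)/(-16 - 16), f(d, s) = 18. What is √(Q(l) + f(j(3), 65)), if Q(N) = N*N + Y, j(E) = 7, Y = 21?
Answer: 11*√337/32 ≈ 6.3104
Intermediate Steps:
l = 29/32 (l = -29/(-32) = -29*(-1/32) = 29/32 ≈ 0.90625)
Q(N) = 21 + N² (Q(N) = N*N + 21 = N² + 21 = 21 + N²)
√(Q(l) + f(j(3), 65)) = √((21 + (29/32)²) + 18) = √((21 + 841/1024) + 18) = √(22345/1024 + 18) = √(40777/1024) = 11*√337/32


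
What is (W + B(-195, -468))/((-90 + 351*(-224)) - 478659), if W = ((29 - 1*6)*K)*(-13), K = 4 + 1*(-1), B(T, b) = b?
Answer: 455/185791 ≈ 0.0024490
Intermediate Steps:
K = 3 (K = 4 - 1 = 3)
W = -897 (W = ((29 - 1*6)*3)*(-13) = ((29 - 6)*3)*(-13) = (23*3)*(-13) = 69*(-13) = -897)
(W + B(-195, -468))/((-90 + 351*(-224)) - 478659) = (-897 - 468)/((-90 + 351*(-224)) - 478659) = -1365/((-90 - 78624) - 478659) = -1365/(-78714 - 478659) = -1365/(-557373) = -1365*(-1/557373) = 455/185791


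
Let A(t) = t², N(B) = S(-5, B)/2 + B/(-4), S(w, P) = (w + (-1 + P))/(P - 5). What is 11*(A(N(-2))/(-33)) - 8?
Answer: -1643/196 ≈ -8.3827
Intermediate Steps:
S(w, P) = (-1 + P + w)/(-5 + P)
N(B) = -B/4 + (-6 + B)/(2*(-5 + B)) (N(B) = ((-1 + B - 5)/(-5 + B))/2 + B/(-4) = ((-6 + B)/(-5 + B))*(½) + B*(-¼) = (-6 + B)/(2*(-5 + B)) - B/4 = -B/4 + (-6 + B)/(2*(-5 + B)))
11*(A(N(-2))/(-33)) - 8 = 11*(((-12 - 1*(-2)² + 7*(-2))/(4*(-5 - 2)))²/(-33)) - 8 = 11*(((¼)*(-12 - 1*4 - 14)/(-7))²*(-1/33)) - 8 = 11*(((¼)*(-⅐)*(-12 - 4 - 14))²*(-1/33)) - 8 = 11*(((¼)*(-⅐)*(-30))²*(-1/33)) - 8 = 11*((15/14)²*(-1/33)) - 8 = 11*((225/196)*(-1/33)) - 8 = 11*(-75/2156) - 8 = -75/196 - 8 = -1643/196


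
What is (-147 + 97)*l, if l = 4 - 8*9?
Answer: 3400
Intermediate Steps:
l = -68 (l = 4 - 72 = -68)
(-147 + 97)*l = (-147 + 97)*(-68) = -50*(-68) = 3400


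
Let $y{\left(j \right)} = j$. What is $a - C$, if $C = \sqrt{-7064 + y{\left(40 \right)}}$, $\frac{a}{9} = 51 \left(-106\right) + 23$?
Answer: $-48447 - 4 i \sqrt{439} \approx -48447.0 - 83.809 i$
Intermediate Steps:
$a = -48447$ ($a = 9 \left(51 \left(-106\right) + 23\right) = 9 \left(-5406 + 23\right) = 9 \left(-5383\right) = -48447$)
$C = 4 i \sqrt{439}$ ($C = \sqrt{-7064 + 40} = \sqrt{-7024} = 4 i \sqrt{439} \approx 83.809 i$)
$a - C = -48447 - 4 i \sqrt{439}$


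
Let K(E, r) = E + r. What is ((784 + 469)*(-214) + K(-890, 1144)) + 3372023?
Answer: 3104135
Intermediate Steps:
((784 + 469)*(-214) + K(-890, 1144)) + 3372023 = ((784 + 469)*(-214) + (-890 + 1144)) + 3372023 = (1253*(-214) + 254) + 3372023 = (-268142 + 254) + 3372023 = -267888 + 3372023 = 3104135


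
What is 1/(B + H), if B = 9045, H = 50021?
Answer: 1/59066 ≈ 1.6930e-5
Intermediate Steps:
1/(B + H) = 1/(9045 + 50021) = 1/59066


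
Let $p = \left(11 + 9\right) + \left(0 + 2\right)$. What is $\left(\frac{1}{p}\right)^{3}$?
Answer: $\frac{1}{10648} \approx 9.3914 \cdot 10^{-5}$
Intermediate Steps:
$p = 22$ ($p = 20 + 2 = 22$)
$\left(\frac{1}{p}\right)^{3} = \left(\frac{1}{22}\right)^{3} = \frac{1}{10648}$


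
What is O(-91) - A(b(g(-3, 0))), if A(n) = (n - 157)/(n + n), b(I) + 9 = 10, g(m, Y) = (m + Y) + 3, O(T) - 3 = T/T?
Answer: 82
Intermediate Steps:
O(T) = 4 (O(T) = 3 + T/T = 3 + 1 = 4)
g(m, Y) = 3 + Y + m (g(m, Y) = (Y + m) + 3 = 3 + Y + m)
b(I) = 1 (b(I) = -9 + 10 = 1)
A(n) = (-157 + n)/(2*n) (A(n) = (-157 + n)/((2*n)) = (-157 + n)*(1/(2*n)) = (-157 + n)/(2*n))
O(-91) - A(b(g(-3, 0))) = 4 - (-157 + 1)/(2*1) = 4 - (-156)/2 = 4 - 1*(-78) = 4 + 78 = 82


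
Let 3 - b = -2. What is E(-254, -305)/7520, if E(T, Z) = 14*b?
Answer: 7/752 ≈ 0.0093085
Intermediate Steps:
b = 5 (b = 3 - 1*(-2) = 3 + 2 = 5)
E(T, Z) = 70 (E(T, Z) = 14*5 = 70)
E(-254, -305)/7520 = 70/7520 = 70*(1/7520) = 7/752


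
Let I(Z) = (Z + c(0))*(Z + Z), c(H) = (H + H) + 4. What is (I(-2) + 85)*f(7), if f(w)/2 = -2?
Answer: -308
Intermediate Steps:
c(H) = 4 + 2*H (c(H) = 2*H + 4 = 4 + 2*H)
f(w) = -4 (f(w) = 2*(-2) = -4)
I(Z) = 2*Z*(4 + Z) (I(Z) = (Z + (4 + 2*0))*(Z + Z) = (Z + (4 + 0))*(2*Z) = (Z + 4)*(2*Z) = (4 + Z)*(2*Z) = 2*Z*(4 + Z))
(I(-2) + 85)*f(7) = (2*(-2)*(4 - 2) + 85)*(-4) = (2*(-2)*2 + 85)*(-4) = (-8 + 85)*(-4) = 77*(-4) = -308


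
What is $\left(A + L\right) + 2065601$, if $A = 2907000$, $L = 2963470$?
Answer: $7936071$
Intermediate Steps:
$\left(A + L\right) + 2065601 = \left(2907000 + 2963470\right) + 2065601 = 5870470 + 2065601 = 7936071$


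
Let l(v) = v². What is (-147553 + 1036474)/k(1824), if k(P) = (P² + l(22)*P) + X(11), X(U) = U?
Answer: 888921/4209803 ≈ 0.21115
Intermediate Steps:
k(P) = 11 + P² + 484*P (k(P) = (P² + 22²*P) + 11 = (P² + 484*P) + 11 = 11 + P² + 484*P)
(-147553 + 1036474)/k(1824) = (-147553 + 1036474)/(11 + 1824² + 484*1824) = 888921/(11 + 3326976 + 882816) = 888921/4209803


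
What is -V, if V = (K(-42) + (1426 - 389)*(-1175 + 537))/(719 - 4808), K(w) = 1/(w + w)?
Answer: -55574905/343476 ≈ -161.80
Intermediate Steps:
K(w) = 1/(2*w)
V = 55574905/343476 (V = ((½)/(-42) + (1426 - 389)*(-1175 + 537))/(719 - 4808) = ((½)*(-1/42) + 1037*(-638))/(-4089) = (-1/84 - 661606)*(-1/4089) = -55574905/84*(-1/4089) = 55574905/343476 ≈ 161.80)
-V = -1*55574905/343476 = -55574905/343476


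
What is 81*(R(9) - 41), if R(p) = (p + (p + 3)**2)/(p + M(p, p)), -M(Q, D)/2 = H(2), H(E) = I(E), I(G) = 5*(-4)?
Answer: -150336/49 ≈ -3068.1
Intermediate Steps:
I(G) = -20
H(E) = -20
M(Q, D) = 40 (M(Q, D) = -2*(-20) = 40)
R(p) = (p + (3 + p)**2)/(40 + p) (R(p) = (p + (p + 3)**2)/(p + 40) = (p + (3 + p)**2)/(40 + p))
81*(R(9) - 41) = 81*((9 + (3 + 9)**2)/(40 + 9) - 41) = 81*((9 + 12**2)/49 - 41) = 81*((9 + 144)/49 - 41) = 81*((1/49)*153 - 41) = 81*(153/49 - 41) = 81*(-1856/49) = -150336/49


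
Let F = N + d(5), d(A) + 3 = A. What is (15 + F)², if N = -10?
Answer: 49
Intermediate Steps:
d(A) = -3 + A
F = -8 (F = -10 + (-3 + 5) = -10 + 2 = -8)
(15 + F)² = (15 - 8)² = 7² = 49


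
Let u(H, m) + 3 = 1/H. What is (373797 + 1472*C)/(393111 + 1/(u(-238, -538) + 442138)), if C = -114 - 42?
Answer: 15170213217285/41366335019557 ≈ 0.36673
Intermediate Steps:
C = -156
u(H, m) = -3 + 1/H
(373797 + 1472*C)/(393111 + 1/(u(-238, -538) + 442138)) = (373797 + 1472*(-156))/(393111 + 1/((-3 + 1/(-238)) + 442138)) = (373797 - 229632)/(393111 + 1/((-3 - 1/238) + 442138)) = 144165/(393111 + 1/(-715/238 + 442138)) = 144165/(393111 + 1/(105228129/238)) = 144165/(393111 + 238/105228129) = 144165/(41366335019557/105228129) = 144165*(105228129/41366335019557) = 15170213217285/41366335019557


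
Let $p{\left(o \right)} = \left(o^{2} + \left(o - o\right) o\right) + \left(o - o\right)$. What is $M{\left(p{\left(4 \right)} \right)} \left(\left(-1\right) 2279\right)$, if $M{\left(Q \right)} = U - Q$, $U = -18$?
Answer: $77486$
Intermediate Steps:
$p{\left(o \right)} = o^{2}$ ($p{\left(o \right)} = \left(o^{2} + 0 o\right) + 0 = \left(o^{2} + 0\right) + 0 = o^{2} + 0 = o^{2}$)
$M{\left(Q \right)} = -18 - Q$
$M{\left(p{\left(4 \right)} \right)} \left(\left(-1\right) 2279\right) = \left(-18 - 4^{2}\right) \left(\left(-1\right) 2279\right) = \left(-18 - 16\right) \left(-2279\right) = \left(-34\right) \left(-2279\right) = 77486$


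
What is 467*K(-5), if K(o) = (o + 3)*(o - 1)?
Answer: 5604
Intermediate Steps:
K(o) = (-1 + o)*(3 + o) (K(o) = (3 + o)*(-1 + o) = (-1 + o)*(3 + o))
467*K(-5) = 467*(-3 + (-5)**2 + 2*(-5)) = 467*(-3 + 25 - 10) = 467*12 = 5604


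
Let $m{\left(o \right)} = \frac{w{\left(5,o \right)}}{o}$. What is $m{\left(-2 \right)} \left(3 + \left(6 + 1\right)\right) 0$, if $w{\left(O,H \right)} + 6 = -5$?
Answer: $0$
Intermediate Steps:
$w{\left(O,H \right)} = -11$ ($w{\left(O,H \right)} = -6 - 5 = -11$)
$m{\left(o \right)} = - \frac{11}{o}$
$m{\left(-2 \right)} \left(3 + \left(6 + 1\right)\right) 0 = - \frac{11}{-2} \left(3 + \left(6 + 1\right)\right) 0 = \left(-11\right) \left(- \frac{1}{2}\right) \left(3 + 7\right) 0 = \frac{11 \cdot 10 \cdot 0}{2} = \frac{11}{2} \cdot 0 = 0$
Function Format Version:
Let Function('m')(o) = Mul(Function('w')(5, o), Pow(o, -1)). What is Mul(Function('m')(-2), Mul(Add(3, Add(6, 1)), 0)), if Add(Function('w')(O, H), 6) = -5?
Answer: 0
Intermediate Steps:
Function('w')(O, H) = -11 (Function('w')(O, H) = Add(-6, -5) = -11)
Function('m')(o) = Mul(-11, Pow(o, -1))
Mul(Function('m')(-2), Mul(Add(3, Add(6, 1)), 0)) = Mul(Mul(-11, Pow(-2, -1)), Mul(Add(3, Add(6, 1)), 0)) = Mul(Mul(-11, Rational(-1, 2)), Mul(Add(3, 7), 0)) = Mul(Rational(11, 2), Mul(10, 0)) = Mul(Rational(11, 2), 0) = 0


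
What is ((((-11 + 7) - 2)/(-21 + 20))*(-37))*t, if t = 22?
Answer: -4884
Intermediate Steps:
((((-11 + 7) - 2)/(-21 + 20))*(-37))*t = ((((-11 + 7) - 2)/(-21 + 20))*(-37))*22 = (((-4 - 2)/(-1))*(-37))*22 = (-6*(-1)*(-37))*22 = (6*(-37))*22 = -222*22 = -4884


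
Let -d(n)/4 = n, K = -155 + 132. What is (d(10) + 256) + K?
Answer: 193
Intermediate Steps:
K = -23
d(n) = -4*n
(d(10) + 256) + K = (-4*10 + 256) - 23 = (-40 + 256) - 23 = 216 - 23 = 193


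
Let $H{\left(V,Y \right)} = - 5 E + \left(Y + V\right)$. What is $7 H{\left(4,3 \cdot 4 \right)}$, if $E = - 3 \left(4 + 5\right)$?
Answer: $1057$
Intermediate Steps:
$E = -27$ ($E = \left(-3\right) 9 = -27$)
$H{\left(V,Y \right)} = 135 + V + Y$ ($H{\left(V,Y \right)} = \left(-5\right) \left(-27\right) + \left(Y + V\right) = 135 + \left(V + Y\right) = 135 + V + Y$)
$7 H{\left(4,3 \cdot 4 \right)} = 7 \left(135 + 4 + 3 \cdot 4\right) = 7 \left(135 + 4 + 12\right) = 7 \cdot 151 = 1057$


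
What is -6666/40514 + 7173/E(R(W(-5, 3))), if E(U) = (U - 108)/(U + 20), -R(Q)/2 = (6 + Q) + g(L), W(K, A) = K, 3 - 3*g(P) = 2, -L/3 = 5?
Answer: -1889221632/1681331 ≈ -1123.6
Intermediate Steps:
L = -15 (L = -3*5 = -15)
g(P) = ⅓ (g(P) = 1 - ⅓*2 = 1 - ⅔ = ⅓)
R(Q) = -38/3 - 2*Q (R(Q) = -2*((6 + Q) + ⅓) = -2*(19/3 + Q) = -38/3 - 2*Q)
E(U) = (-108 + U)/(20 + U)
-6666/40514 + 7173/E(R(W(-5, 3))) = -6666/40514 + 7173/(((-108 + (-38/3 - 2*(-5)))/(20 + (-38/3 - 2*(-5))))) = -6666*1/40514 + 7173/(((-108 + (-38/3 + 10))/(20 + (-38/3 + 10)))) = -3333/20257 + 7173/(((-108 - 8/3)/(20 - 8/3))) = -3333/20257 + 7173/((-332/3/(52/3))) = -3333/20257 + 7173/(((3/52)*(-332/3))) = -3333/20257 + 7173/(-83/13) = -3333/20257 + 7173*(-13/83) = -3333/20257 - 93249/83 = -1889221632/1681331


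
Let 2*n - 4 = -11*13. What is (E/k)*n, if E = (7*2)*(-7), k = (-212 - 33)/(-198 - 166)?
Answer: 50596/5 ≈ 10119.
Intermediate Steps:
k = 35/52 (k = -245/(-364) = -245*(-1/364) = 35/52 ≈ 0.67308)
E = -98 (E = 14*(-7) = -98)
n = -139/2 (n = 2 + (-11*13)/2 = 2 + (½)*(-143) = 2 - 143/2 = -139/2 ≈ -69.500)
(E/k)*n = -98/35/52*(-139/2) = -98*52/35*(-139/2) = -728/5*(-139/2) = 50596/5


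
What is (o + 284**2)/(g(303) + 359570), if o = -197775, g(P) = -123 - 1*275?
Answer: -117119/359172 ≈ -0.32608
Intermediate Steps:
g(P) = -398 (g(P) = -123 - 275 = -398)
(o + 284**2)/(g(303) + 359570) = (-197775 + 284**2)/(-398 + 359570) = (-197775 + 80656)/359172 = -117119*1/359172 = -117119/359172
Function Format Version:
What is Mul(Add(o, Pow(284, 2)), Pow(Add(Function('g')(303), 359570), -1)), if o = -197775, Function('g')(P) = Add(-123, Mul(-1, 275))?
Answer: Rational(-117119, 359172) ≈ -0.32608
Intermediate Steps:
Function('g')(P) = -398 (Function('g')(P) = Add(-123, -275) = -398)
Mul(Add(o, Pow(284, 2)), Pow(Add(Function('g')(303), 359570), -1)) = Mul(Add(-197775, Pow(284, 2)), Pow(Add(-398, 359570), -1)) = Mul(Add(-197775, 80656), Pow(359172, -1)) = Mul(-117119, Rational(1, 359172)) = Rational(-117119, 359172)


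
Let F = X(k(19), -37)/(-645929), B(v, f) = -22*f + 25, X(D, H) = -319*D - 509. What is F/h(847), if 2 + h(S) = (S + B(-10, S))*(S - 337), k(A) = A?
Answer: -3285/2925613324919 ≈ -1.1228e-9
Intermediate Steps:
X(D, H) = -509 - 319*D
B(v, f) = 25 - 22*f
F = 6570/645929 (F = (-509 - 319*19)/(-645929) = (-509 - 6061)*(-1/645929) = -6570*(-1/645929) = 6570/645929 ≈ 0.010171)
h(S) = -2 + (-337 + S)*(25 - 21*S) (h(S) = -2 + (S + (25 - 22*S))*(S - 337) = -2 + (25 - 21*S)*(-337 + S) = -2 + (-337 + S)*(25 - 21*S))
F/h(847) = 6570/(645929*(-8427 - 21*847² + 7102*847)) = 6570/(645929*(-8427 - 21*717409 + 6015394)) = 6570/(645929*(-8427 - 15065589 + 6015394)) = (6570/645929)/(-9058622) = (6570/645929)*(-1/9058622) = -3285/2925613324919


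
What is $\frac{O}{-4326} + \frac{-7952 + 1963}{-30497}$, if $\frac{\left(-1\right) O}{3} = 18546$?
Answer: $\frac{287116750}{21988337} \approx 13.058$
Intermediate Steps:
$O = -55638$ ($O = \left(-3\right) 18546 = -55638$)
$\frac{O}{-4326} + \frac{-7952 + 1963}{-30497} = - \frac{55638}{-4326} + \frac{-7952 + 1963}{-30497} = \left(-55638\right) \left(- \frac{1}{4326}\right) - - \frac{5989}{30497} = \frac{9273}{721} + \frac{5989}{30497} = \frac{287116750}{21988337}$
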